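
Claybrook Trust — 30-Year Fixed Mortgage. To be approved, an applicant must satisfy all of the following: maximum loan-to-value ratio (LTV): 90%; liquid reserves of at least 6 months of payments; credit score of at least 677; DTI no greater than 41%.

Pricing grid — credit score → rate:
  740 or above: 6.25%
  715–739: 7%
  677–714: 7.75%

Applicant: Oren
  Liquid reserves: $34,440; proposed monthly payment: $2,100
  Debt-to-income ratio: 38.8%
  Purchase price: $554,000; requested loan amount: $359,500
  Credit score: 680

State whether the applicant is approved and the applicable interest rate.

Credit score 680 ≥ 677 (meets minimum)
Loan-to-value = 359,500/554,000 = 64.9% — pass (90% max)
DTI 38.8% ≤ 41%
Reserves: 34,440 ÷ 2,100 = 16.4 months (meets 6-month minimum)
All requirements met. Score 680 falls in the 677–714 tier → 7.75%.

Approved at 7.75%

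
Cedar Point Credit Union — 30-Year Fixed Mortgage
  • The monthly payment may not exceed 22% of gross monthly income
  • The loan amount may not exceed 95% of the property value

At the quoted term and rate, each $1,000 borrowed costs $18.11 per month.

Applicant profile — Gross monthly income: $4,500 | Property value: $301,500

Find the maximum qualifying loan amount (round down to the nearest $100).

$54,600

Payment cap: 22% × $4,500 = $990/month.
At $18.11 per $1,000, that supports 990/18.11 × 1,000 ≈ $54,665 → $54,600.
LTV cap: 95% × $301,500 = $286,425 → $286,400.
Binding constraint: payment-to-income.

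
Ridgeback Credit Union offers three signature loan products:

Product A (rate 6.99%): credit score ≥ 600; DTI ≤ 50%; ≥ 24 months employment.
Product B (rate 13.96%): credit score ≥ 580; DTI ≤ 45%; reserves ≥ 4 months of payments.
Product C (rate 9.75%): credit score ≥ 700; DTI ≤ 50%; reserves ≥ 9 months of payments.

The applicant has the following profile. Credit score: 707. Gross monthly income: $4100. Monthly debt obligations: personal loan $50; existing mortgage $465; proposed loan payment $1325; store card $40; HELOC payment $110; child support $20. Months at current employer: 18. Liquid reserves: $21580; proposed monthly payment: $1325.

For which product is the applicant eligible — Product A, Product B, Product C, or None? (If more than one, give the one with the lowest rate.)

Total debts = (50 + 465 + 1,325 + 40 + 110 + 20) = 2,010; DTI = 2,010/4,100 = 49%.
Reserves = 21,580/1,325 = 16.3 months.
Product A: score 707 ≥ 600; DTI 49% ≤ 50%; employment 18 < 24 mo → does not qualify.
Product B: score 707 ≥ 580; DTI 49% > 45%; reserves 16.3 ≥ 4 mo → does not qualify.
Product C: score 707 ≥ 700; DTI 49% ≤ 50%; reserves 16.3 ≥ 9 mo → qualifies.

Product C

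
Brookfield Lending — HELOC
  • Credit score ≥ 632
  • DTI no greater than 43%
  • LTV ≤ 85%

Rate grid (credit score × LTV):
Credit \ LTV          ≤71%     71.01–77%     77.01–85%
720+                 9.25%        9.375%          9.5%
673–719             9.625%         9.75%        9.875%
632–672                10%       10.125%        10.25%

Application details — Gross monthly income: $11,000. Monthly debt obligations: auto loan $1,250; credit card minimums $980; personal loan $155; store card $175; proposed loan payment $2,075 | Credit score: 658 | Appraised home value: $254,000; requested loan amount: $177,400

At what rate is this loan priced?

Credit score 658 ≥ 632; Total monthly debts = (1,250 + 980 + 155 + 175 + 2,075) = 4,635. DTI = 4,635/11,000 = 42.1% ≤ 43%
Loan-to-value = 177,400/254,000 = 69.8% — pass (85% max)
Credit 658 → row 632–672; LTV 69.8% → column ≤71%. Grid cell → 10%.

10%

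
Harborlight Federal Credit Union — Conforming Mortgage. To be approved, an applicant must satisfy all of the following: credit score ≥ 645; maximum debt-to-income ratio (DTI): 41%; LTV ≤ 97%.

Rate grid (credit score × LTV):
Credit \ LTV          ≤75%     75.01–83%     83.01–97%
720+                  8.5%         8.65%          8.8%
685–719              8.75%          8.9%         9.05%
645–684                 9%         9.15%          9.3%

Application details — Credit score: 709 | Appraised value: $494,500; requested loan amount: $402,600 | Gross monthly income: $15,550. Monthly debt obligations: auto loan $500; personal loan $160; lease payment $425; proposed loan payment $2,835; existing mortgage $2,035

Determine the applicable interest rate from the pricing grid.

8.9%

Credit score 709 ≥ 645; Total monthly debts = (500 + 160 + 425 + 2,835 + 2,035) = 5,955. Debt-to-income = 5,955/15,550 = 38.3% — meets 41% limit
Loan-to-value = 402,600/494,500 = 81.4% — pass (97% max)
Credit 709 → row 685–719; LTV 81.4% → column 75.01–83%. Grid cell → 8.9%.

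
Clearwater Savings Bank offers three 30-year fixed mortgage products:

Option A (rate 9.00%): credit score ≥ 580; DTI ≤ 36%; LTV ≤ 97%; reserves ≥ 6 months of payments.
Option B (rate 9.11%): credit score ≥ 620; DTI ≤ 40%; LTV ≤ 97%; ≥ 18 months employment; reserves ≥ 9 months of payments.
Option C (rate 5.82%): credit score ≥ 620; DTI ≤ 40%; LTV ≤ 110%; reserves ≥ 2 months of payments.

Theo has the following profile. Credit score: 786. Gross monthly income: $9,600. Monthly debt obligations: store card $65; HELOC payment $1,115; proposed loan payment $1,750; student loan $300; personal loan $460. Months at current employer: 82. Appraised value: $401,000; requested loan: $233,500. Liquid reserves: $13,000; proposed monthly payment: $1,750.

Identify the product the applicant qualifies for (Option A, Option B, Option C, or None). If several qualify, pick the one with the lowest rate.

Total debts = (65 + 1,115 + 1,750 + 300 + 460) = 3,690; DTI = 3,690/9,600 = 38.4%.
LTV = 233,500/401,000 = 58.2%.
Reserves = 13,000/1,750 = 7.4 months.
Option A: score 786 ≥ 580; DTI 38.4% > 36%; LTV 58.2% ≤ 97%; reserves 7.4 ≥ 6 mo → does not qualify.
Option B: score 786 ≥ 620; DTI 38.4% ≤ 40%; LTV 58.2% ≤ 97%; employment 82 ≥ 18 mo; reserves 7.4 < 9 mo → does not qualify.
Option C: score 786 ≥ 620; DTI 38.4% ≤ 40%; LTV 58.2% ≤ 110%; reserves 7.4 ≥ 2 mo → qualifies.

Option C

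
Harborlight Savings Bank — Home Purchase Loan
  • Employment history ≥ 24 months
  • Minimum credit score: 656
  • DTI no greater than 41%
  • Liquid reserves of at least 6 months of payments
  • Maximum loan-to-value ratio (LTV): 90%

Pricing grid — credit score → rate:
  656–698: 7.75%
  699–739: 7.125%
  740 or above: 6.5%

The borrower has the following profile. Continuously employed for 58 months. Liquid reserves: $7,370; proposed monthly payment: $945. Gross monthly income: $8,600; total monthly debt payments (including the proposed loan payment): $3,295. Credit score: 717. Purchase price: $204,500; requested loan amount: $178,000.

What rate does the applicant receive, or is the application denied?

Credit score 717 ≥ 656 (meets minimum)
Loan-to-value = 178,000/204,500 = 87% — pass (90% max)
DTI: 3,295 ÷ 8,600 = 38.3%, within the 41% cap
Reserves = 7,370/945 = 7.8 months ≥ 6
Employment 58 ≥ 24 months
All requirements met. Score 717 falls in the 699–739 tier → 7.125%.

Approved at 7.125%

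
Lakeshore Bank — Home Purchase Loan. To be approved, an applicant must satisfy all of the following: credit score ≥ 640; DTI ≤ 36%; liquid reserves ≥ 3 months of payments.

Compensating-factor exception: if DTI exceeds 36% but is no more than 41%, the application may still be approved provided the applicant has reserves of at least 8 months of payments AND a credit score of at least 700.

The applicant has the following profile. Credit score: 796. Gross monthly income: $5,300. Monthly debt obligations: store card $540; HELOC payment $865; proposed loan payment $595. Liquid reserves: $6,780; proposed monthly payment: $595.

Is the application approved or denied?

Approved

Credit score 796 ≥ 640 (meets base)
Total debts = (540 + 865 + 595) = 2,000. DTI: 2,000 ÷ 5,300 = 37.7%, over the 36% base limit.
Reserves: 6,780 ÷ 595 = 11.4 months (meets 3-month minimum)
37.7% falls in the override range (36%–41%), so the compensating-factor test applies.
Reserves 11.4 ≥ 8 months; credit score 796 ≥ 700.
Both override conditions satisfied; DTI exception granted.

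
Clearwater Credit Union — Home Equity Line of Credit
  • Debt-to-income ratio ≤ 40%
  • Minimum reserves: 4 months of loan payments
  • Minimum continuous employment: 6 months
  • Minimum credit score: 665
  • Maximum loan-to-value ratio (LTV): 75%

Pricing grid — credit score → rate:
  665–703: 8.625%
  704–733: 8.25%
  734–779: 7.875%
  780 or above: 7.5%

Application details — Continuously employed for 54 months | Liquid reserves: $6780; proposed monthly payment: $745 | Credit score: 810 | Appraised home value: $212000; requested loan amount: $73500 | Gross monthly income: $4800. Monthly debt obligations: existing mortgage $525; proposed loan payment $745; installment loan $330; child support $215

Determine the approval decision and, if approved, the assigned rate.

Credit score 810 ≥ 665 (meets minimum)
Total monthly debts = (525 + 745 + 330 + 215) = 1,815. DTI: 1,815 ÷ 4,800 = 37.8%, within the 40% cap
Loan-to-value = 73,500/212,000 = 34.7% — pass (75% max)
Employment 54 ≥ 6 months
Liquid reserves cover 6,780/745 = 9.1 months — ≥ 4 required
All requirements met. Score 810 falls in the 780 or above tier → 7.5%.

Approved at 7.5%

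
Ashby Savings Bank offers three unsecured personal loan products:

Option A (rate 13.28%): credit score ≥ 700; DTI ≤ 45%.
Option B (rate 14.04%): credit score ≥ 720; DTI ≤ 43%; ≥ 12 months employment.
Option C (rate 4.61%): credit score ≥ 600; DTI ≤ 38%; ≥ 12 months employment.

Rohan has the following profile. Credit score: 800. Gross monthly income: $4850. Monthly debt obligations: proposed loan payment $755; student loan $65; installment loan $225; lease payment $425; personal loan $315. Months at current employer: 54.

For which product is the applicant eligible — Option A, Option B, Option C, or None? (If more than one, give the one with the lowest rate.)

Total debts = (755 + 65 + 225 + 425 + 315) = 1,785; DTI = 1,785/4,850 = 36.8%.
Option A: score 800 ≥ 700; DTI 36.8% ≤ 45% → qualifies.
Option B: score 800 ≥ 720; DTI 36.8% ≤ 43%; employment 54 ≥ 12 mo → qualifies.
Option C: score 800 ≥ 600; DTI 36.8% ≤ 38%; employment 54 ≥ 12 mo → qualifies.
Qualifying: Option A, Option B, Option C. Lowest rate is 4.61% → Option C.

Option C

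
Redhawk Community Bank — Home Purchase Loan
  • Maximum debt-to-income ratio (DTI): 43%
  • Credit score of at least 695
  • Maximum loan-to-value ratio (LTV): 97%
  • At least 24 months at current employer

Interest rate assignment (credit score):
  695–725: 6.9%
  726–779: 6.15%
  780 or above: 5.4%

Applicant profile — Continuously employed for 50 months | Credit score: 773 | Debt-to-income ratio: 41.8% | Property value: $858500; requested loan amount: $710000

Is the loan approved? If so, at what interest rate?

Credit score 773 ≥ 695 (meets minimum)
Employment 50 ≥ 24 months
DTI 41.8% ≤ 43%
LTV = 710,000/858,500 = 82.7% ≤ 97%
All requirements met. Score 773 falls in the 726–779 tier → 6.15%.

Approved at 6.15%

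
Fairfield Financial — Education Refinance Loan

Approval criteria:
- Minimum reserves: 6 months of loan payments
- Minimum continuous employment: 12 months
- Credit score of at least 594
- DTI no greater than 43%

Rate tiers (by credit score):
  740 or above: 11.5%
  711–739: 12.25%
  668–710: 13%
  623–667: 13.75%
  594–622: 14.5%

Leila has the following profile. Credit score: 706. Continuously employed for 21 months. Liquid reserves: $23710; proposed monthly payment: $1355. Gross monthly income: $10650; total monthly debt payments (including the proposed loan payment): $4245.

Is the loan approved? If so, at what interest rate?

Approved at 13%

Credit score 706 ≥ 594 (meets minimum)
Liquid reserves cover 23,710/1,355 = 17.5 months — ≥ 6 required
DTI: 4,245 ÷ 10,650 = 39.9%, within the 43% cap
Employment 21 ≥ 12 months
All requirements met. Score 706 falls in the 668–710 tier → 13%.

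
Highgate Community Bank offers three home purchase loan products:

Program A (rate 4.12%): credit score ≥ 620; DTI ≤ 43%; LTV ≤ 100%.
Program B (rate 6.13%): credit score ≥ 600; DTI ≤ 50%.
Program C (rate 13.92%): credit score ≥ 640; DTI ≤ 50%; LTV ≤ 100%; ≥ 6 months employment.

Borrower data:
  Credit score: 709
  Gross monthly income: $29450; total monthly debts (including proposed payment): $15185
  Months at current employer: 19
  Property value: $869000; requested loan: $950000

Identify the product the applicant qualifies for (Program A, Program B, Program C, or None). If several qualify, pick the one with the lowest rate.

None

DTI = 15,185/29,450 = 51.6%.
LTV = 950,000/869,000 = 109.3%.
Program A: score 709 ≥ 620; DTI 51.6% > 43%; LTV 109.3% > 100% → does not qualify.
Program B: score 709 ≥ 600; DTI 51.6% > 50% → does not qualify.
Program C: score 709 ≥ 640; DTI 51.6% > 50%; LTV 109.3% > 100%; employment 19 ≥ 6 mo → does not qualify.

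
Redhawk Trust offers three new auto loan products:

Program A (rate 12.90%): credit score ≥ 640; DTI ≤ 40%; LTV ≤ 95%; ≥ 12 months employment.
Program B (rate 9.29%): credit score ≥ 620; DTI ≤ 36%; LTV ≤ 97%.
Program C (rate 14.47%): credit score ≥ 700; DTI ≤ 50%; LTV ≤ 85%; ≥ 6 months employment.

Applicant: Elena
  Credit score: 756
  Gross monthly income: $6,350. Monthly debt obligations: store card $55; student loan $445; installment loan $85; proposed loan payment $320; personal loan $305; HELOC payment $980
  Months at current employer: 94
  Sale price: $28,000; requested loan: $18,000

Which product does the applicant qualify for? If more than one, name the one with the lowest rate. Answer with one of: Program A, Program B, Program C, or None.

Program B

Total debts = (55 + 445 + 85 + 320 + 305 + 980) = 2,190; DTI = 2,190/6,350 = 34.5%.
LTV = 18,000/28,000 = 64.3%.
Program A: score 756 ≥ 640; DTI 34.5% ≤ 40%; LTV 64.3% ≤ 95%; employment 94 ≥ 12 mo → qualifies.
Program B: score 756 ≥ 620; DTI 34.5% ≤ 36%; LTV 64.3% ≤ 97% → qualifies.
Program C: score 756 ≥ 700; DTI 34.5% ≤ 50%; LTV 64.3% ≤ 85%; employment 94 ≥ 6 mo → qualifies.
Qualifying: Program A, Program B, Program C. Lowest rate is 9.29% → Program B.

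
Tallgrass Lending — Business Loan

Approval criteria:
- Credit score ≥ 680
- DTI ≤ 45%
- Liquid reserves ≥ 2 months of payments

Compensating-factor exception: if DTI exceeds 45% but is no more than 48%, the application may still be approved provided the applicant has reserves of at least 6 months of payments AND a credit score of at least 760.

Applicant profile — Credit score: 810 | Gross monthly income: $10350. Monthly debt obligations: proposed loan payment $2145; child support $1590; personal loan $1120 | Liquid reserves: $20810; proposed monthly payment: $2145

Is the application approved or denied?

Credit score 810 ≥ 680 (meets base)
Total debts = (2,145 + 1,590 + 1,120) = 4,855. DTI = 4,855/10,350 = 46.9% > 45% — standard DTI limit exceeded.
Liquid reserves cover 20,810/2,145 = 9.7 months — ≥ 2 required
46.9% falls in the override range (45%–48%), so the compensating-factor test applies.
Reserves 9.7 ≥ 6 months; credit score 810 ≥ 760.
Both override conditions satisfied; DTI exception granted.

Approved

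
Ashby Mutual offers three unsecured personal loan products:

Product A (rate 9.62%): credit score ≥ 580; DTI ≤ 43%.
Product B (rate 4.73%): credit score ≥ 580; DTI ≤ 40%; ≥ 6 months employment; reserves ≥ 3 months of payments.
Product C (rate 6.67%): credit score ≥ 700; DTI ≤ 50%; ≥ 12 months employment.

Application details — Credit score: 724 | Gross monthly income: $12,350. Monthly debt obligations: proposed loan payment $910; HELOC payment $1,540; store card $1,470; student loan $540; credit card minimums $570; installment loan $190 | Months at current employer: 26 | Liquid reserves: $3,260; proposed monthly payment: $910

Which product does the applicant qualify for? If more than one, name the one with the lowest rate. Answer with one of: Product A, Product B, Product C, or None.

Total debts = (910 + 1,540 + 1,470 + 540 + 570 + 190) = 5,220; DTI = 5,220/12,350 = 42.3%.
Reserves = 3,260/910 = 3.6 months.
Product A: score 724 ≥ 580; DTI 42.3% ≤ 43% → qualifies.
Product B: score 724 ≥ 580; DTI 42.3% > 40%; employment 26 ≥ 6 mo; reserves 3.6 ≥ 3 mo → does not qualify.
Product C: score 724 ≥ 700; DTI 42.3% ≤ 50%; employment 26 ≥ 12 mo → qualifies.
Qualifying: Product A, Product C. Lowest rate is 6.67% → Product C.

Product C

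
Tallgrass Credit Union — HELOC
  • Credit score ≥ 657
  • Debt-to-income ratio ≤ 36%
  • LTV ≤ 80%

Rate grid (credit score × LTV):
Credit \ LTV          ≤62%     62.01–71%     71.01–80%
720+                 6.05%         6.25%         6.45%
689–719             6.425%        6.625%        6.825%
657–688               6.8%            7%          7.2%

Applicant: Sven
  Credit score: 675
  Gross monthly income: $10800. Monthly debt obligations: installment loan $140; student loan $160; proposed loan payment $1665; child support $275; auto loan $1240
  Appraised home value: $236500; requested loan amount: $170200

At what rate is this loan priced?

Credit score 675 ≥ 657; Total monthly debts = (140 + 160 + 1,665 + 275 + 1,240) = 3,480. DTI = 3,480/10,800 = 32.2% ≤ 36%
LTV = 170,200/236,500 = 72% ≤ 80%
Score 675 is in the 657–688 band; LTV 72% is in the 71.01–80% band → 7.2%.

7.2%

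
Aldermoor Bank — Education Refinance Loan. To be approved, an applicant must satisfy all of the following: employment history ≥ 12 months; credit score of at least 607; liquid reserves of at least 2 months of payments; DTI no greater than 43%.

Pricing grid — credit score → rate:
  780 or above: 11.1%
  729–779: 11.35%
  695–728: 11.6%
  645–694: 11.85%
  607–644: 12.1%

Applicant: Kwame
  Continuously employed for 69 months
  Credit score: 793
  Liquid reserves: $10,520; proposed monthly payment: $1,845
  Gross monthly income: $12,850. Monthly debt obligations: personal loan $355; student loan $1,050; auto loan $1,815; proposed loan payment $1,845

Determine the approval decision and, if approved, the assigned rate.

Approved at 11.1%

Credit score 793 ≥ 607 (meets minimum)
Employment 69 ≥ 12 months
Total monthly debts = (355 + 1,050 + 1,815 + 1,845) = 5,065. Debt-to-income = 5,065/12,850 = 39.4% — meets 43% limit
Liquid reserves cover 10,520/1,845 = 5.7 months — ≥ 2 required
All requirements met. Score 793 falls in the 780 or above tier → 11.1%.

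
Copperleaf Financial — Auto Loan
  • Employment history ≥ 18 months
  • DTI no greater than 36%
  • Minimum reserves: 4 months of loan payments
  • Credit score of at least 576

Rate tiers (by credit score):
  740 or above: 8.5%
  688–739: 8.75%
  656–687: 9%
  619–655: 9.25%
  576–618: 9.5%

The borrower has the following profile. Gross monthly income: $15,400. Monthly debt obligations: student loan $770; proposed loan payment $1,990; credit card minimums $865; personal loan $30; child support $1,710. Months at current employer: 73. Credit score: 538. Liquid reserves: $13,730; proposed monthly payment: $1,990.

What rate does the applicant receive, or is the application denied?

Credit score 538 < 576 (below minimum)
Total monthly debts = (770 + 1,990 + 865 + 30 + 1,710) = 5,365. DTI: 5,365 ÷ 15,400 = 34.8%, within the 36% cap
Liquid reserves cover 13,730/1,990 = 6.9 months — ≥ 4 required
Employment 73 ≥ 18 months
Not all requirements met → denied.

Denied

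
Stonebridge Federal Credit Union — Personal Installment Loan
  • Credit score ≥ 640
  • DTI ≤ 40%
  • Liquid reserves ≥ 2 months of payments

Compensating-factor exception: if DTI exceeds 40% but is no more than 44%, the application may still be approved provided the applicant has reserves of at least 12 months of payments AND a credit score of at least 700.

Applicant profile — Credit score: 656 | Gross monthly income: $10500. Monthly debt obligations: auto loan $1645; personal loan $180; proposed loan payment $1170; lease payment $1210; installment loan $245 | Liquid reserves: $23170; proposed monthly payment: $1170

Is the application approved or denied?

Denied

Credit score 656 ≥ 640 (meets base)
Total debts = (1,645 + 180 + 1,170 + 1,210 + 245) = 4,450. DTI: 4,450 ÷ 10,500 = 42.4%, over the 40% base limit.
Reserves = 23,170/1,170 = 19.8 months ≥ 2
42.4% falls in the override range (40%–44%), so the compensating-factor test applies.
Override check — reserves: 19.8 mo (ok); score: 656 (below 700).
Compensating-factor requirement not fully met.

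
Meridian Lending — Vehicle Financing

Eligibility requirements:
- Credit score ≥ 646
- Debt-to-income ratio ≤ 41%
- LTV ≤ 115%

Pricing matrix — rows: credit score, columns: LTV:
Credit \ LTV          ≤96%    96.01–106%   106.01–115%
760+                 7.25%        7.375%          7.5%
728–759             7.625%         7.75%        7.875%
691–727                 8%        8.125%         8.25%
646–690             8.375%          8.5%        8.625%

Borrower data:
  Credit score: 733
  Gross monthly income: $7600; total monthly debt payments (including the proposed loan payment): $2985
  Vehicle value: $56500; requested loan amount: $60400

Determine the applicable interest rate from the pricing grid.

7.875%

Credit score 733 ≥ 646; Debt-to-income = 2,985/7,600 = 39.3% — meets 41% limit
Loan-to-value = 60,400/56,500 = 106.9% — pass (115% max)
Credit 733 → row 728–759; LTV 106.9% → column 106.01–115%. Grid cell → 7.875%.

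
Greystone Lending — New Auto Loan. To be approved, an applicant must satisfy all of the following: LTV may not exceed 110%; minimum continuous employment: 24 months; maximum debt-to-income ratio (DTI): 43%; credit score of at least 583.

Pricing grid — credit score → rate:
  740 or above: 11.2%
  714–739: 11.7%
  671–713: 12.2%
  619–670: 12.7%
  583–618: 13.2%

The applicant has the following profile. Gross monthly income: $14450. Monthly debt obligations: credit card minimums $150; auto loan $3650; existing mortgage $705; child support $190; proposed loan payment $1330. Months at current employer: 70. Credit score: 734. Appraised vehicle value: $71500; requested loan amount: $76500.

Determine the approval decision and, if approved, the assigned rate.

Credit score 734 ≥ 583 (meets minimum)
Employment 70 ≥ 24 months
Total monthly debts = (150 + 3,650 + 705 + 190 + 1,330) = 6,025. DTI: 6,025 ÷ 14,450 = 41.7%, within the 43% cap
Loan-to-value = 76,500/71,500 = 107% — pass (110% max)
All requirements met. Score 734 falls in the 714–739 tier → 11.7%.

Approved at 11.7%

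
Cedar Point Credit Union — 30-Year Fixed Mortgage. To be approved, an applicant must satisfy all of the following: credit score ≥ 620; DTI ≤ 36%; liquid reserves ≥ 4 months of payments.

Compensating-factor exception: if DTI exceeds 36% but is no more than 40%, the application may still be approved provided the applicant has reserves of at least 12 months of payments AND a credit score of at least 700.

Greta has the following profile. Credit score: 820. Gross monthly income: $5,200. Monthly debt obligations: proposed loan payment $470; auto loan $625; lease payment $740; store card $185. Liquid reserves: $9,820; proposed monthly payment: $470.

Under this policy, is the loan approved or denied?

Credit score 820 ≥ 620 (meets base)
Total debts = (470 + 625 + 740 + 185) = 2,020. DTI: 2,020 ÷ 5,200 = 38.8%, over the 36% base limit.
Reserves: 9,820 ÷ 470 = 20.9 months (meets 4-month minimum)
38.8% falls in the override range (36%–40%), so the compensating-factor test applies.
Override check — reserves: 20.9 mo (ok); score: 820 (ok).
Both override conditions satisfied; DTI exception granted.

Approved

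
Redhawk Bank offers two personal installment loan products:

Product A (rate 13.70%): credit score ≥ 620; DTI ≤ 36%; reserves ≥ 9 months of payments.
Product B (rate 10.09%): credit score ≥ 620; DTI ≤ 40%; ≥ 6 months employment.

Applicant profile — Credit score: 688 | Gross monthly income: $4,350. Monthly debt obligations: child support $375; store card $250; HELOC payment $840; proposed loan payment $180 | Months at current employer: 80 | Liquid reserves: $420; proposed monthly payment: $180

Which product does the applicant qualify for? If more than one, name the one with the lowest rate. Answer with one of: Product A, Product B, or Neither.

Total debts = (375 + 250 + 840 + 180) = 1,645; DTI = 1,645/4,350 = 37.8%.
Reserves = 420/180 = 2.3 months.
Product A: score 688 ≥ 620; DTI 37.8% > 36%; reserves 2.3 < 9 mo → does not qualify.
Product B: score 688 ≥ 620; DTI 37.8% ≤ 40%; employment 80 ≥ 6 mo → qualifies.

Product B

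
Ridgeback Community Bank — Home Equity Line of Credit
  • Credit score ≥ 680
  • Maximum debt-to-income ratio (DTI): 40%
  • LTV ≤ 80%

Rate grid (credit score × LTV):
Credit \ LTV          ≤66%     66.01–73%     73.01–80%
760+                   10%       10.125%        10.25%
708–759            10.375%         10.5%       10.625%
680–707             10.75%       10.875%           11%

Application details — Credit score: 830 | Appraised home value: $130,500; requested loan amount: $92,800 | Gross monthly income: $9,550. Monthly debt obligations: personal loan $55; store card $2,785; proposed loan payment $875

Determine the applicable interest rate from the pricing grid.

Credit score 830 ≥ 680; Total monthly debts = (55 + 2,785 + 875) = 3,715. Debt-to-income = 3,715/9,550 = 38.9% — meets 40% limit
LTV: 92,800 ÷ 130,500 = 71.1%, within 80% cap
Row: 830 falls in 760+. Column: 71.1% falls in 66.01–73%. Rate = 10.125%.

10.125%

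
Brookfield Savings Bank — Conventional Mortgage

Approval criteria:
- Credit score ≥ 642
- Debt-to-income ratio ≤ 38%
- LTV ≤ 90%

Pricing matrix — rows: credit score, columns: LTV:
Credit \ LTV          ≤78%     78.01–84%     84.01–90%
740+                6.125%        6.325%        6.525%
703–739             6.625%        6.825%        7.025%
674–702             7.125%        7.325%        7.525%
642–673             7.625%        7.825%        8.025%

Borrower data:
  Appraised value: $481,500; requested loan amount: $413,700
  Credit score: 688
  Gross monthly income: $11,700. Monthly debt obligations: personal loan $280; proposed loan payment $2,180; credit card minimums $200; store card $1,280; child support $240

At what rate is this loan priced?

7.525%

Credit score 688 ≥ 642; Total monthly debts = (280 + 2,180 + 200 + 1,280 + 240) = 4,180. Debt-to-income = 4,180/11,700 = 35.7% — meets 38% limit
Loan-to-value = 413,700/481,500 = 85.9% — pass (90% max)
Credit 688 → row 674–702; LTV 85.9% → column 84.01–90%. Grid cell → 7.525%.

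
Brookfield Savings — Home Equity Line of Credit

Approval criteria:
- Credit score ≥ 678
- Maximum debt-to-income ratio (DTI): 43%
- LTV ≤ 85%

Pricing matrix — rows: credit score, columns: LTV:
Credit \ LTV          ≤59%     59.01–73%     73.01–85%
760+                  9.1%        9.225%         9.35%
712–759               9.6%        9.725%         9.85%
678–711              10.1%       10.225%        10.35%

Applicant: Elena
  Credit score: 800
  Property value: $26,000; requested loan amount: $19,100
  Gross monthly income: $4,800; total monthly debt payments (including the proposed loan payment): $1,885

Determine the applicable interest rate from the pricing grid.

Credit score 800 ≥ 678; Debt-to-income = 1,885/4,800 = 39.3% — meets 43% limit
LTV: 19,100 ÷ 26,000 = 73.5%, within 85% cap
Credit 800 → row 760+; LTV 73.5% → column 73.01–85%. Grid cell → 9.35%.

9.35%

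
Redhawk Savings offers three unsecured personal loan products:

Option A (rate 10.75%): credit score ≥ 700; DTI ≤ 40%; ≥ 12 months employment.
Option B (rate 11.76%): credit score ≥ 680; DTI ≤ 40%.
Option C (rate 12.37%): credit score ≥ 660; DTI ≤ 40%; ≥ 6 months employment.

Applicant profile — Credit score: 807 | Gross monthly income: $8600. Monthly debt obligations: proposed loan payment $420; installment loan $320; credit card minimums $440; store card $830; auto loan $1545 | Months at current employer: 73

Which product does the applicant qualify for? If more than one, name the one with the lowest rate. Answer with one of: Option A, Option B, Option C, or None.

None

Total debts = (420 + 320 + 440 + 830 + 1,545) = 3,555; DTI = 3,555/8,600 = 41.3%.
Option A: score 807 ≥ 700; DTI 41.3% > 40%; employment 73 ≥ 12 mo → does not qualify.
Option B: score 807 ≥ 680; DTI 41.3% > 40% → does not qualify.
Option C: score 807 ≥ 660; DTI 41.3% > 40%; employment 73 ≥ 6 mo → does not qualify.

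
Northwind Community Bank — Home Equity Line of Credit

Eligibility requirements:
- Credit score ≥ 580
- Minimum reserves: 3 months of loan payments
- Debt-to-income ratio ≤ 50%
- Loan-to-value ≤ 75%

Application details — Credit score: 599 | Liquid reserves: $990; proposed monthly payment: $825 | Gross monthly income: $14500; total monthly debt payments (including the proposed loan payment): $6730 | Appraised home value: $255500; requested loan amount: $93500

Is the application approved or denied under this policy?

Credit score 599 ≥ 580 (meets)
Reserves: 990 ÷ 825 = 1.2 months (below 3-month minimum)
DTI = 6,730/14,500 = 46.4% ≤ 50%
LTV = 93,500/255,500 = 36.6% ≤ 75%
Fails on reserves.

Denied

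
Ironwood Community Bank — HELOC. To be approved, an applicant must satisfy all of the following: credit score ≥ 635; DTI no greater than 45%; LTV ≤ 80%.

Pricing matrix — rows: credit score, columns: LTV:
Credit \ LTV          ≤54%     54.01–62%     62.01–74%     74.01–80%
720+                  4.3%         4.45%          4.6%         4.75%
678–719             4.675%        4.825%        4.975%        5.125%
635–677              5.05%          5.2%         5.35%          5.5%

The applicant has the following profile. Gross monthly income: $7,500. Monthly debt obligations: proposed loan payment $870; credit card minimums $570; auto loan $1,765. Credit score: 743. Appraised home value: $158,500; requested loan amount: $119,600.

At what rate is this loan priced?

4.75%

Credit score 743 ≥ 635; Total monthly debts = (870 + 570 + 1,765) = 3,205. DTI = 3,205/7,500 = 42.7% ≤ 45%
Loan-to-value = 119,600/158,500 = 75.5% — pass (80% max)
Score 743 is in the 720+ band; LTV 75.5% is in the 74.01–80% band → 4.75%.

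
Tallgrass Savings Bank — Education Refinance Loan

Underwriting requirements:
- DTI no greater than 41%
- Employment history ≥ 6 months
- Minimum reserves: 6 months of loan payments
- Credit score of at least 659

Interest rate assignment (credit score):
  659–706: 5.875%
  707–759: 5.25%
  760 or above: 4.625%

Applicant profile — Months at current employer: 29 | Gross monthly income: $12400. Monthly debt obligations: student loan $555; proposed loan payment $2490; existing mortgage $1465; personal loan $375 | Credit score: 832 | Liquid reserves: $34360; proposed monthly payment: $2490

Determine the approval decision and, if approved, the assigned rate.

Approved at 4.625%

Credit score 832 ≥ 659 (meets minimum)
Employment 29 ≥ 6 months
Total monthly debts = (555 + 2,490 + 1,465 + 375) = 4,885. DTI: 4,885 ÷ 12,400 = 39.4%, within the 41% cap
Liquid reserves cover 34,360/2,490 = 13.8 months — ≥ 6 required
All requirements met. Score 832 falls in the 760 or above tier → 4.625%.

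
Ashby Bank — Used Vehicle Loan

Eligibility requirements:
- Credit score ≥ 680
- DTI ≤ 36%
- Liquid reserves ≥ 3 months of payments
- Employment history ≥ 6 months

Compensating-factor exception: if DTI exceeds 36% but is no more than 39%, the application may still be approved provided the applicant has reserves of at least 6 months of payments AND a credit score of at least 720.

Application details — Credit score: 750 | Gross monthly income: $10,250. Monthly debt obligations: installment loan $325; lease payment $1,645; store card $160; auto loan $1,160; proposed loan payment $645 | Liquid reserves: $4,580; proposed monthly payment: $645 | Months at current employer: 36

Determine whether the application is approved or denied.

Approved

Credit score 750 ≥ 680 (meets base)
Total debts = (325 + 1,645 + 160 + 1,160 + 645) = 3,935. DTI = 3,935/10,250 = 38.4% > 36% — standard DTI limit exceeded.
Reserves = 4,580/645 = 7.1 months ≥ 3
Employment 36 ≥ 6 months
38.4% falls in the override range (36%–39%), so the compensating-factor test applies.
Override check — reserves: 7.1 mo (ok); score: 750 (ok).
Both compensating conditions met → exception applies.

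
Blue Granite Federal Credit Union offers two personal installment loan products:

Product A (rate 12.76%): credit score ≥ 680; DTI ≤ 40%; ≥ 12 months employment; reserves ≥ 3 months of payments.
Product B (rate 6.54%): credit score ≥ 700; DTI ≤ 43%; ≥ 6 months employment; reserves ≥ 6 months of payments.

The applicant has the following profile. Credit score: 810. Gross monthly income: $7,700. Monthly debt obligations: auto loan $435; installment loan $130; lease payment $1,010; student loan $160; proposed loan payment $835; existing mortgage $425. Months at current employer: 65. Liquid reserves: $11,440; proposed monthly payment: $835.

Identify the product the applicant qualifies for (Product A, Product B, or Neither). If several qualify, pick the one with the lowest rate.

Total debts = (435 + 130 + 1,010 + 160 + 835 + 425) = 2,995; DTI = 2,995/7,700 = 38.9%.
Reserves = 11,440/835 = 13.7 months.
Product A: score 810 ≥ 680; DTI 38.9% ≤ 40%; employment 65 ≥ 12 mo; reserves 13.7 ≥ 3 mo → qualifies.
Product B: score 810 ≥ 700; DTI 38.9% ≤ 43%; employment 65 ≥ 6 mo; reserves 13.7 ≥ 6 mo → qualifies.
Qualifying: Product A, Product B. Lowest rate is 6.54% → Product B.

Product B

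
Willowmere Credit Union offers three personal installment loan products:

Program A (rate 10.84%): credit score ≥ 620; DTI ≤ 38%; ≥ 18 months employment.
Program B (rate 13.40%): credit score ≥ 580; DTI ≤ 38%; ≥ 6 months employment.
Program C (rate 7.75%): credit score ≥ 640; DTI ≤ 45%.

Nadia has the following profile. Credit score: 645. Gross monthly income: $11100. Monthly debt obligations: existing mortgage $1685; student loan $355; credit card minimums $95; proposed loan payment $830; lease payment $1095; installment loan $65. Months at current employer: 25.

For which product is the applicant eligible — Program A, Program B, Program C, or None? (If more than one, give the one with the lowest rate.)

Total debts = (1,685 + 355 + 95 + 830 + 1,095 + 65) = 4,125; DTI = 4,125/11,100 = 37.2%.
Program A: score 645 ≥ 620; DTI 37.2% ≤ 38%; employment 25 ≥ 18 mo → qualifies.
Program B: score 645 ≥ 580; DTI 37.2% ≤ 38%; employment 25 ≥ 6 mo → qualifies.
Program C: score 645 ≥ 640; DTI 37.2% ≤ 45% → qualifies.
Qualifying: Program A, Program B, Program C. Lowest rate is 7.75% → Program C.

Program C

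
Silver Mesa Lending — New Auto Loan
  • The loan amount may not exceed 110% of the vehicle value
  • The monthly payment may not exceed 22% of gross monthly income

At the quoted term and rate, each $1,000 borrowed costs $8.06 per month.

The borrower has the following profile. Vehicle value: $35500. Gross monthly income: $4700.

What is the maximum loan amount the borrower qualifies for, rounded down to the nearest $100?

Payment cap: 22% × $4,700 = $1,034/month.
At $8.06 per $1,000, that supports 1,034/8.06 × 1,000 ≈ $128,287 → $128,200.
LTV cap: 110% × $35,500 = $39,050 → $39,000.
Binding constraint: loan-to-value.

$39,000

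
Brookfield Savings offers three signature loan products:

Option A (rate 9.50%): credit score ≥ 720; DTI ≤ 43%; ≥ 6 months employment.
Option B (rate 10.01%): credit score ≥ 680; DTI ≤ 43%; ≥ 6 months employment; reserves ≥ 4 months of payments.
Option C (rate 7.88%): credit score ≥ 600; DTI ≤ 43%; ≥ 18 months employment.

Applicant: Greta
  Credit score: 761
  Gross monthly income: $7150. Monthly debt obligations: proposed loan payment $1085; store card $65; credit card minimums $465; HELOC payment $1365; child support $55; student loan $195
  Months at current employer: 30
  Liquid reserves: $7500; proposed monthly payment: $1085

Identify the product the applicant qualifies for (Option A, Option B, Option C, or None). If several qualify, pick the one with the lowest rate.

None

Total debts = (1,085 + 65 + 465 + 1,365 + 55 + 195) = 3,230; DTI = 3,230/7,150 = 45.2%.
Reserves = 7,500/1,085 = 6.9 months.
Option A: score 761 ≥ 720; DTI 45.2% > 43%; employment 30 ≥ 6 mo → does not qualify.
Option B: score 761 ≥ 680; DTI 45.2% > 43%; employment 30 ≥ 6 mo; reserves 6.9 ≥ 4 mo → does not qualify.
Option C: score 761 ≥ 600; DTI 45.2% > 43%; employment 30 ≥ 18 mo → does not qualify.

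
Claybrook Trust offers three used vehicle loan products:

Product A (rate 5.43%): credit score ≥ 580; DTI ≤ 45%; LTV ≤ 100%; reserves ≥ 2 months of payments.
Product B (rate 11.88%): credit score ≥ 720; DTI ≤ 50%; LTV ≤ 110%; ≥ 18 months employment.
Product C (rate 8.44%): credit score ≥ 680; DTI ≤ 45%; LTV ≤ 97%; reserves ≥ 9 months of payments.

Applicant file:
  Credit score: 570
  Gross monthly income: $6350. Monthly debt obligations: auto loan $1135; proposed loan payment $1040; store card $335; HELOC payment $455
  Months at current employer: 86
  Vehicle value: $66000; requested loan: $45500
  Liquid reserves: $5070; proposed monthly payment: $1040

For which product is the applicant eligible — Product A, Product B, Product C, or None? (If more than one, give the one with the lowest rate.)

None

Total debts = (1,135 + 1,040 + 335 + 455) = 2,965; DTI = 2,965/6,350 = 46.7%.
LTV = 45,500/66,000 = 68.9%.
Reserves = 5,070/1,040 = 4.9 months.
Product A: score 570 < 580; DTI 46.7% > 45%; LTV 68.9% ≤ 100%; reserves 4.9 ≥ 2 mo → does not qualify.
Product B: score 570 < 720; DTI 46.7% ≤ 50%; LTV 68.9% ≤ 110%; employment 86 ≥ 18 mo → does not qualify.
Product C: score 570 < 680; DTI 46.7% > 45%; LTV 68.9% ≤ 97%; reserves 4.9 < 9 mo → does not qualify.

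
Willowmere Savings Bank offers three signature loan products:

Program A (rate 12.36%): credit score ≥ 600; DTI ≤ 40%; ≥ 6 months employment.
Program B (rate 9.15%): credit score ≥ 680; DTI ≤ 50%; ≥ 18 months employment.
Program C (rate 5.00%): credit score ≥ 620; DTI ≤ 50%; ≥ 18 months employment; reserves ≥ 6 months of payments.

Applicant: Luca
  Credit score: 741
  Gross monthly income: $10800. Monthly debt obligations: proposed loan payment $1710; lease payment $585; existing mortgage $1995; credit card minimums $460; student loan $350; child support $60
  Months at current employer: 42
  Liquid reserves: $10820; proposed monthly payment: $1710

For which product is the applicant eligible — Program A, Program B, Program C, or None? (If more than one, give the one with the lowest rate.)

Total debts = (1,710 + 585 + 1,995 + 460 + 350 + 60) = 5,160; DTI = 5,160/10,800 = 47.8%.
Reserves = 10,820/1,710 = 6.3 months.
Program A: score 741 ≥ 600; DTI 47.8% > 40%; employment 42 ≥ 6 mo → does not qualify.
Program B: score 741 ≥ 680; DTI 47.8% ≤ 50%; employment 42 ≥ 18 mo → qualifies.
Program C: score 741 ≥ 620; DTI 47.8% ≤ 50%; employment 42 ≥ 18 mo; reserves 6.3 ≥ 6 mo → qualifies.
Qualifying: Program B, Program C. Lowest rate is 5.00% → Program C.

Program C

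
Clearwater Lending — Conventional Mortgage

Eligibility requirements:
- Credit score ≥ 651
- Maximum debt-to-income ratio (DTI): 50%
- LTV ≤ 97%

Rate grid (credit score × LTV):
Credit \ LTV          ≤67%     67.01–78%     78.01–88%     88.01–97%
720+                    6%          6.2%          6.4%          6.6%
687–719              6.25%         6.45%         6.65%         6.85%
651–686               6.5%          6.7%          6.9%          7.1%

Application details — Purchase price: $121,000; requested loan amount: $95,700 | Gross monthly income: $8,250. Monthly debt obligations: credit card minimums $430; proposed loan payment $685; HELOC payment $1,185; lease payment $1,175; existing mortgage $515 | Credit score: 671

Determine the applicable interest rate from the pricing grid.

6.9%

Credit score 671 ≥ 651; Total monthly debts = (430 + 685 + 1,185 + 1,175 + 515) = 3,990. DTI = 3,990/8,250 = 48.4% ≤ 50%
LTV: 95,700 ÷ 121,000 = 79.1%, within 97% cap
Row: 671 falls in 651–686. Column: 79.1% falls in 78.01–88%. Rate = 6.9%.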